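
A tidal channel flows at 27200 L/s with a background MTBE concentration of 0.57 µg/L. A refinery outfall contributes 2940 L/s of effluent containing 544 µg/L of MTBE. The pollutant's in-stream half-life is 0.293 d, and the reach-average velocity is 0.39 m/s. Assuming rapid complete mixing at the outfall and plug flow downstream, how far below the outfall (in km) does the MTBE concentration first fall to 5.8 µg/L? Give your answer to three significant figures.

Mass balance: C = (27200·0.5700 + 2940·544.0) / 30140 = 1615000/30140 = 53.58 µg/L.
Half-life 0.293 d → k = ln 2 / 0.293 = 2.366 d⁻¹.
Set 53.58·exp(−k·t) = 5.8 → t = ln(53.58/5.8)/k = 81200 s = 22.56 h.
Distance = v·t = 0.39·81200 = 31670 m = 31.67 km.

31.7 km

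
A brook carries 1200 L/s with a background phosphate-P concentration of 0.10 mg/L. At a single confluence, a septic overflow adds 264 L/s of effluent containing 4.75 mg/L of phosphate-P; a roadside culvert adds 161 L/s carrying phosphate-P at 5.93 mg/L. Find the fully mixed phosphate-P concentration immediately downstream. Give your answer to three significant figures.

Mass balance: C = (1200·0.1000 + 264.0·4.750 + 161.0·5.930) / 1625 = 2329/1625 = 1.433 mg/L.

1.43 mg/L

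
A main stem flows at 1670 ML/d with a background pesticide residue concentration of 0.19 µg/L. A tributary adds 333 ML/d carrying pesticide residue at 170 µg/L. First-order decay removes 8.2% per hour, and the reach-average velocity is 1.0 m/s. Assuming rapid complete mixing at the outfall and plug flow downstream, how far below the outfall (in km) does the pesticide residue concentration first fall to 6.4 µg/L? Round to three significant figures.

62.7 km

Mass balance: C = (1670·0.1900 + 333.0·170.0) / 2003 = 56930/2003 = 28.42 µg/L.
8.2%/h lost → k = −ln(1 − 0.082) = 0.08556 h⁻¹.
Set 28.42·exp(−k·t) = 6.4 → t = ln(28.42/6.4)/k = 62730 s = 17.42 h.
Distance = v·t = 1.0·62730 = 62730 m = 62.73 km.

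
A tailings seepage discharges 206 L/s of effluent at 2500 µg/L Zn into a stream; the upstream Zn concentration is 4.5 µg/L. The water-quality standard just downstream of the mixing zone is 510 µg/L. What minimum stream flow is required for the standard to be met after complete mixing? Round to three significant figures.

811 L/s

Set C_mix = 510: (Q·4.500 + 206.0·2500) / (Q + 206.0) = 510
→ Q = 206.0·(2500 − 510)/(510 − 4.500) = 811.0 L/s.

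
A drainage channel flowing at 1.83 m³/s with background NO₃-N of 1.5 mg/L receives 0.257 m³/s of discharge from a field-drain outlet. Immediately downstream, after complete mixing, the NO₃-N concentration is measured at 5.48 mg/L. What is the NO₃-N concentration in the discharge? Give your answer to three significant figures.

33.8 mg/L

Mass balance: 1.830·1.500 + 0.2570·Cₑ = 2.087·5.480
→ Cₑ = (2.087·5.480 − 1.830·1.500) / 0.2570 = 33.82 mg/L.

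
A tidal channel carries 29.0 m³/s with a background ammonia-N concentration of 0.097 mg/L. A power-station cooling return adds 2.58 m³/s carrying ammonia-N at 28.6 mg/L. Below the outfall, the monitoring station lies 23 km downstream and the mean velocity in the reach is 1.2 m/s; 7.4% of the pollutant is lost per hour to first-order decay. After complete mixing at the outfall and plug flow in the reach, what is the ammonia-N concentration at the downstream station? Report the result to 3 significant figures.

Mixed concentration C = ΣQC/ΣQ = (29.00·0.09700 + 2.580·28.60) / 31.58 = 76.60/31.58 = 2.426 mg/L.
Travel time t = 23·1000 / 1.2 = 19170 s = 5.324 h.
7.4%/h lost → k = −ln(1 − 0.074) = 0.07688 h⁻¹.
After decay, C = 2.426 × e^(−kt) = 2.426 × 0.6641 = 1.611 mg/L.

1.61 mg/L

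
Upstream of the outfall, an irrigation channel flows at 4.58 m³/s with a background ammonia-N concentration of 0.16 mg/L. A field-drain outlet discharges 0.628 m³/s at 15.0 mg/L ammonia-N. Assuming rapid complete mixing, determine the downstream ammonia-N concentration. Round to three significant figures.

1.95 mg/L

Mixed concentration C = ΣQC/ΣQ = (4.580·0.1600 + 0.6280·15.00) / 5.208 = 10.15/5.208 = 1.949 mg/L.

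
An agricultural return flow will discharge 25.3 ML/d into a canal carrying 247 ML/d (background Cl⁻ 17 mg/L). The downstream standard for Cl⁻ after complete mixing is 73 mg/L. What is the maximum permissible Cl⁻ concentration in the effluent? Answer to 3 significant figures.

At the limit, (Qr·Cr + Qe·Cₑ)/(Qr + Qe) = 73:
Cₑ = (272.3·73 − 247.0·17.00) / 25.30 = 619.7 mg/L.

620 mg/L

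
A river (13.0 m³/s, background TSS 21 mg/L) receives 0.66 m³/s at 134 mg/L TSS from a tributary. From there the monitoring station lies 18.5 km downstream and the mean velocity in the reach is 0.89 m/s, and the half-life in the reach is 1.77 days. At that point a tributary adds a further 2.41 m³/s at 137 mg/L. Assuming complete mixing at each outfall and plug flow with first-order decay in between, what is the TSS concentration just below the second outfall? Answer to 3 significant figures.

41.0 mg/L

After mixing, C = (13.00·21.00 + 0.6600·134.0) / 13.66 = 361.4/13.66 = 26.46 mg/L; combined flow 13.66 m³/s.
Travel time t = 18.5·1000 / 0.89 = 20790 s = 5.774 h.
Half-life 1.77 d → k = ln 2 / 1.77 = 0.3916 d⁻¹.
Decay over the reach: 26.46·exp(−kt) = 26.46·0.9101 = 24.08 mg/L.
At the second outfall, C = (13.66·24.08 + 2.410·137.0) / (13.66 + 2.410) = 41.02 mg/L.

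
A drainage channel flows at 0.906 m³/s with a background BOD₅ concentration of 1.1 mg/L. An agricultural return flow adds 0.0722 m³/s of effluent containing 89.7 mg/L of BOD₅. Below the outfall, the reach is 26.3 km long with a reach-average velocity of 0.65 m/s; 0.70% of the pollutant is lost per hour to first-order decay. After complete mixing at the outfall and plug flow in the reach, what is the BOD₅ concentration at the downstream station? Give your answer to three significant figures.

Mixed concentration C = ΣQC/ΣQ = (0.9060·1.100 + 0.07220·89.70) / 0.9782 = 7.473/0.9782 = 7.639 mg/L.
Travel time t = 26.3·1000 / 0.65 = 40460 s = 11.24 h.
0.70%/h lost → k = −ln(1 − 0.007) = 0.007025 h⁻¹.
After decay, C = 7.639 × e^(−kt) = 7.639 × 0.9241 = 7.060 mg/L.

7.06 mg/L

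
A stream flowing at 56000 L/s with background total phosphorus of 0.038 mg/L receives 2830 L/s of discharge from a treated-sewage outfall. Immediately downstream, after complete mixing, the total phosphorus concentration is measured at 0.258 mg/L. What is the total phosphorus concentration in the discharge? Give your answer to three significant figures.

4.61 mg/L

Mass balance: 56000·0.03800 + 2830·Cₑ = 58830·0.2580
→ Cₑ = (58830·0.2580 − 56000·0.03800) / 2830 = 4.611 mg/L.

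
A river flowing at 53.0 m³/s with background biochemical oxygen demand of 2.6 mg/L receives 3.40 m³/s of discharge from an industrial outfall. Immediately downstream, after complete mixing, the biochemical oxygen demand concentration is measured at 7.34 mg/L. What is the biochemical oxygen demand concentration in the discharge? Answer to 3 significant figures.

81.2 mg/L

Mass balance: 53.00·2.600 + 3.400·Cₑ = 56.40·7.340
→ Cₑ = (56.40·7.340 − 53.00·2.600) / 3.400 = 81.23 mg/L.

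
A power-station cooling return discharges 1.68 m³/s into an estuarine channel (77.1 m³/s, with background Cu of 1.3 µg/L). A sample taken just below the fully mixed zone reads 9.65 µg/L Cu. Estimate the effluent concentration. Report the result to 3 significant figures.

Mass balance: 77.10·1.300 + 1.680·Cₑ = 78.78·9.650
→ Cₑ = (78.78·9.650 − 77.10·1.300) / 1.680 = 392.9 µg/L.

393 µg/L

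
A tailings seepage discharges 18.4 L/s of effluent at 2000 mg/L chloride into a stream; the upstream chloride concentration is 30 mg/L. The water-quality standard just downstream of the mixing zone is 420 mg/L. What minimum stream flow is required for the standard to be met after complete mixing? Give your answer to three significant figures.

Set C_mix = 420: (Q·30.00 + 18.40·2000) / (Q + 18.40) = 420
→ Q = 18.40·(2000 − 420)/(420 − 30.00) = 74.54 L/s.

74.5 L/s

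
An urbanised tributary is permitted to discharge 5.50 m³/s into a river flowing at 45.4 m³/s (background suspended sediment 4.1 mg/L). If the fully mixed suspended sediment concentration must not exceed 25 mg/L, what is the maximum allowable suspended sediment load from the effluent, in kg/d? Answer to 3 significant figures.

93900 kg/d

Mass balance at the limit: 45.40·4.100 + 5.500·Cₑ = 50.90·25 → Cₑ = 197.5 mg/L.
Load = 5.500 m³/s × 197.5 g/m³ × 86 400 s/d = 93860 kg/d.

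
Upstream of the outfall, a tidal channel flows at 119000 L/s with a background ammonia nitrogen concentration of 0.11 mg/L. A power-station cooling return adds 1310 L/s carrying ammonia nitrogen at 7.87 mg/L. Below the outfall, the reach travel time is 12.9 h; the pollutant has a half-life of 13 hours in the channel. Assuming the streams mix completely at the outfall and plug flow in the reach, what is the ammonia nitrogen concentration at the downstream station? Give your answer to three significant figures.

Flow-weighted average: C = (119000·0.1100 + 1310·7.870) / 120300 = 23400/120300 = 0.1945 mg/L.
Half-life 13 h → k = ln 2 / 13 = 0.05332 h⁻¹ = 1.280 d⁻¹.
After decay, C = 0.1945 × e^(−kt) = 0.1945 × 0.5027 = 0.09777 mg/L.

0.0978 mg/L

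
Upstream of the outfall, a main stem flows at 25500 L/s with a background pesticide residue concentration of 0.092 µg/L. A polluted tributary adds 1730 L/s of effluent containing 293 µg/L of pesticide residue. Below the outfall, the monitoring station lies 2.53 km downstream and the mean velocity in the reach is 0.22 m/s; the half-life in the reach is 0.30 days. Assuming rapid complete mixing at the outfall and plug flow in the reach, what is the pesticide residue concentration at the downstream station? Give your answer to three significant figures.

Mixed concentration C = ΣQC/ΣQ = (25500·0.09200 + 1730·293.0) / 27230 = 509200/27230 = 18.70 µg/L.
Travel time t = 2.53·1000 / 0.22 = 11500 s = 3.194 h.
Half-life 0.30 d → k = ln 2 / 0.30 = 2.310 d⁻¹.
First-order decay: C = 18.70·exp(−k·t) = 18.70·0.7353 = 13.75 µg/L.

13.8 µg/L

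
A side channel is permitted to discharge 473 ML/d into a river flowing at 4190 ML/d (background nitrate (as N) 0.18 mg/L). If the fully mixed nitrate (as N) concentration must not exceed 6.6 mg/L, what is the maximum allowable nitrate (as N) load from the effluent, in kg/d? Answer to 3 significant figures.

30000 kg/d

Mass balance at the limit: 4190·0.1800 + 473.0·Cₑ = 4663·6.6 → Cₑ = 63.47 mg/L.
473.0 ML/d = 5.475 m³/s. Load = 5.475 m³/s × 63.47 g/m³ × 86 400 s/d = 30020 kg/d.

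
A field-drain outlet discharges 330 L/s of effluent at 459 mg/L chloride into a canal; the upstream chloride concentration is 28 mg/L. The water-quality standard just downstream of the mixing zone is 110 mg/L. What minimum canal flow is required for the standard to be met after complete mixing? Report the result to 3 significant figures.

1400 L/s

Set C_mix = 110: (Q·28.00 + 330.0·459.0) / (Q + 330.0) = 110
→ Q = 330.0·(459.0 − 110)/(110 − 28.00) = 1405 L/s.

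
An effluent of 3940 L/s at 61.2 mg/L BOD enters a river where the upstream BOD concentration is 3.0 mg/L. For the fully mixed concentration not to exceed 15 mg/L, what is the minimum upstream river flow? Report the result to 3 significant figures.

Set C_mix = 15: (Q·3.000 + 3940·61.20) / (Q + 3940) = 15
→ Q = 3940·(61.20 − 15)/(15 − 3.000) = 15170 L/s.

15200 L/s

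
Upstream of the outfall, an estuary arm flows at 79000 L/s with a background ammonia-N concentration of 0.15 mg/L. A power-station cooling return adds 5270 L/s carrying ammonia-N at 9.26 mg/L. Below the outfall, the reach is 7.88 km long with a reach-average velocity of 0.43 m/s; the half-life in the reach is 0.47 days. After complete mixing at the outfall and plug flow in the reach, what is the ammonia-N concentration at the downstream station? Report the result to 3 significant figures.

0.526 mg/L

Conservation of mass: C = (79000·0.1500 + 5270·9.260) / 84270 = 60650/84270 = 0.7197 mg/L.
Travel time t = 7.88·1000 / 0.43 = 18330 s = 5.090 h.
Half-life 0.47 d → k = ln 2 / 0.47 = 1.475 d⁻¹.
First-order decay: C = 0.7197·exp(−k·t) = 0.7197·0.7314 = 0.5264 mg/L.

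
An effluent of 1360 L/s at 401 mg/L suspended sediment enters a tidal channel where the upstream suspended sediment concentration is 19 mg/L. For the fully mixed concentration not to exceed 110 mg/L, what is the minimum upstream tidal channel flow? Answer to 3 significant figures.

4350 L/s

Set C_mix = 110: (Q·19.00 + 1360·401.0) / (Q + 1360) = 110
→ Q = 1360·(401.0 − 110)/(110 − 19.00) = 4349 L/s.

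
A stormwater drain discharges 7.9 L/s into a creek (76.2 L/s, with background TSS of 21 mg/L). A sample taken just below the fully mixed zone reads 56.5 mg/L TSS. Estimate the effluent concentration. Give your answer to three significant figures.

399 mg/L

Mass balance: 76.20·21.00 + 7.900·Cₑ = 84.10·56.50
→ Cₑ = (84.10·56.50 − 76.20·21.00) / 7.900 = 398.9 mg/L.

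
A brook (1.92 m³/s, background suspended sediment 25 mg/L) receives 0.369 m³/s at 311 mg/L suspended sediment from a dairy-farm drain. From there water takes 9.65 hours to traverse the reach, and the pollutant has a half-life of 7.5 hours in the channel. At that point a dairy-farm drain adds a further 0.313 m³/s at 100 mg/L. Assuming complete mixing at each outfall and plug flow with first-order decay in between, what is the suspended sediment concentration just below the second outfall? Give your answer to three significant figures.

37.7 mg/L

Mixed concentration C = ΣQC/ΣQ = (1.920·25.00 + 0.3690·311.0) / 2.289 = 162.8/2.289 = 71.10 mg/L; combined flow 2.289 m³/s.
Half-life 7.5 h → k = ln 2 / 7.5 = 0.09242 h⁻¹ = 2.218 d⁻¹.
Decay over the reach: 71.10·exp(−kt) = 71.10·0.4099 = 29.15 mg/L.
At the second outfall, C = (2.289·29.15 + 0.3130·100.0) / (2.289 + 0.3130) = 37.67 mg/L.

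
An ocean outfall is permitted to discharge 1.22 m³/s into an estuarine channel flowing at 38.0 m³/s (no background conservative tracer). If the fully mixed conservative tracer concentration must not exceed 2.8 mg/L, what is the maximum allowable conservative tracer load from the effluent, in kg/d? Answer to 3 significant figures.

Mass balance at the limit: 38.00·0 + 1.220·Cₑ = 39.22·2.8 → Cₑ = 90.01 mg/L.
Load = 1.220 m³/s × 90.01 g/m³ × 86 400 s/d = 9488 kg/d.

9490 kg/d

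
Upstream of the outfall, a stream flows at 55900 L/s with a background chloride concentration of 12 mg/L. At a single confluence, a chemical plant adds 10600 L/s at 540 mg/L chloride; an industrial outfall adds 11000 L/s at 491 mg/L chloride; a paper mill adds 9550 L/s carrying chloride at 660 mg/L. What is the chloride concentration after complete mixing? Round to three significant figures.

208 mg/L

Flow-weighted average: C = (55900·12.00 + 10600·540.0 + 11000·491.0 + 9550·660.0) / 87050 = 18100000/87050 = 207.9 mg/L.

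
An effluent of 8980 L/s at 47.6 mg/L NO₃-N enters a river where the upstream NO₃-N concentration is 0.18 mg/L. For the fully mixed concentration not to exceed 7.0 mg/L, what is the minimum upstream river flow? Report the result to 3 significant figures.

Set C_mix = 7.0: (Q·0.1800 + 8980·47.60) / (Q + 8980) = 7.0
→ Q = 8980·(47.60 − 7.0)/(7.0 − 0.1800) = 53460 L/s.

53500 L/s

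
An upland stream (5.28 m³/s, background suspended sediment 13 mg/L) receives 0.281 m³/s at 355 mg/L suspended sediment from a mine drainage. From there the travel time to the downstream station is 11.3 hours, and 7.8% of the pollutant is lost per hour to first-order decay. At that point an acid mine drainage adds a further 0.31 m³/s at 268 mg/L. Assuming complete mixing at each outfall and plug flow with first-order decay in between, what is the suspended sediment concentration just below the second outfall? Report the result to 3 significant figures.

Flow-weighted average: C = (5.280·13.00 + 0.2810·355.0) / 5.561 = 168.4/5.561 = 30.28 mg/L; combined flow 5.561 m³/s.
7.8%/h lost → k = −ln(1 − 0.078) = 0.08121 h⁻¹.
After decay, C = 30.28 × e^(−kt) = 30.28 × 0.3994 = 12.10 mg/L.
Second outfall: C = (5.561·12.10 + 0.3100·268.0)/5.871 = 25.61 mg/L.

25.6 mg/L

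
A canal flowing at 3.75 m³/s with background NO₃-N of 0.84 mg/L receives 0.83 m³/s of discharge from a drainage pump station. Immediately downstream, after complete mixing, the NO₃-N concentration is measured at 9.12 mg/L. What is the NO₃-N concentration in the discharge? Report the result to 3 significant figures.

46.5 mg/L

Mass balance: 3.750·0.8400 + 0.8300·Cₑ = 4.580·9.120
→ Cₑ = (4.580·9.120 − 3.750·0.8400) / 0.8300 = 46.53 mg/L.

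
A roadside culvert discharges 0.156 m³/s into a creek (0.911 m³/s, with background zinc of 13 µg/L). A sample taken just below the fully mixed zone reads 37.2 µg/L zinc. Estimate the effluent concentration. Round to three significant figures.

179 µg/L

Mass balance: 0.9110·13.00 + 0.1560·Cₑ = 1.067·37.20
→ Cₑ = (1.067·37.20 − 0.9110·13.00) / 0.1560 = 178.5 µg/L.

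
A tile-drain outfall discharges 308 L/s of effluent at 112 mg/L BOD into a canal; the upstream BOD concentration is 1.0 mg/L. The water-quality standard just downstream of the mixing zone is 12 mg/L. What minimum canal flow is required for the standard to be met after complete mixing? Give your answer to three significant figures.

2800 L/s

Set C_mix = 12: (Q·1.000 + 308.0·112.0) / (Q + 308.0) = 12
→ Q = 308.0·(112.0 − 12)/(12 − 1.000) = 2800 L/s.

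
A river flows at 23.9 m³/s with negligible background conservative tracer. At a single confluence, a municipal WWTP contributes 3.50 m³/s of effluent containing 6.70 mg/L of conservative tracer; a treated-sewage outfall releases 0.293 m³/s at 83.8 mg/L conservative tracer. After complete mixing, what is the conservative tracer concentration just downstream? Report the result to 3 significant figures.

1.73 mg/L

Mixed concentration C = ΣQC/ΣQ = (23.90·0 + 3.500·6.700 + 0.2930·83.80) / 27.69 = 48.00/27.69 = 1.733 mg/L.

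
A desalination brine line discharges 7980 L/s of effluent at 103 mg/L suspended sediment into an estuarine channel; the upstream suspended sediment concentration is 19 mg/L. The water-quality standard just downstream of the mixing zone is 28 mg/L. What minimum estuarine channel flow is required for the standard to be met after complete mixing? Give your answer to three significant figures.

66500 L/s

Set C_mix = 28: (Q·19.00 + 7980·103.0) / (Q + 7980) = 28
→ Q = 7980·(103.0 − 28)/(28 − 19.00) = 66500 L/s.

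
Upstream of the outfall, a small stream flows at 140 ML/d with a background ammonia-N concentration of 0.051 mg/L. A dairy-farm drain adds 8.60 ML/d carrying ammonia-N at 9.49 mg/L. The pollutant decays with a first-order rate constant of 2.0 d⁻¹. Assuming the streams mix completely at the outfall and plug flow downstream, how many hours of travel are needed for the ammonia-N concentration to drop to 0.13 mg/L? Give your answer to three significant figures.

18.3 h

Mass balance: C = (140.0·0.05100 + 8.600·9.490) / 148.6 = 88.75/148.6 = 0.5973 mg/L.
0.5973·exp(−k·t) = 0.13 → t = ln(0.5973/0.13)/k = 65870 s = 18.30 h.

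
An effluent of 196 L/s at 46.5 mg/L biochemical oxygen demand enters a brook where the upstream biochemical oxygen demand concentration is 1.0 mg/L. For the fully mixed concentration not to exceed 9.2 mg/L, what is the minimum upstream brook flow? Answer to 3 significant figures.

Set C_mix = 9.2: (Q·1.000 + 196.0·46.50) / (Q + 196.0) = 9.2
→ Q = 196.0·(46.50 − 9.2)/(9.2 − 1.000) = 891.6 L/s.

892 L/s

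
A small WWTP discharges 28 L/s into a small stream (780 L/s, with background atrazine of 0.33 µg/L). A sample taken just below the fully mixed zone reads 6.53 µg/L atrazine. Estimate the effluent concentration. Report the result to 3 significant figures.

Mass balance: 780.0·0.3300 + 28.00·Cₑ = 808.0·6.530
→ Cₑ = (808.0·6.530 − 780.0·0.3300) / 28.00 = 179.2 µg/L.

179 µg/L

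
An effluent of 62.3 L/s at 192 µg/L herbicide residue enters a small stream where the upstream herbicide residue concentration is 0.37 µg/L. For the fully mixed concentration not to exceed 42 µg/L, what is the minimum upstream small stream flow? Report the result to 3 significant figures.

Set C_mix = 42: (Q·0.3700 + 62.30·192.0) / (Q + 62.30) = 42
→ Q = 62.30·(192.0 − 42)/(42 − 0.3700) = 224.5 L/s.

224 L/s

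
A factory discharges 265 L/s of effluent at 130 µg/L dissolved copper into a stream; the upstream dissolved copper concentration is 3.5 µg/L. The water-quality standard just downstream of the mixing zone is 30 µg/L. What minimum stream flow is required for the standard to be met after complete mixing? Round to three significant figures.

Set C_mix = 30: (Q·3.500 + 265.0·130.0) / (Q + 265.0) = 30
→ Q = 265.0·(130.0 − 30)/(30 − 3.500) = 1000 L/s.

1000 L/s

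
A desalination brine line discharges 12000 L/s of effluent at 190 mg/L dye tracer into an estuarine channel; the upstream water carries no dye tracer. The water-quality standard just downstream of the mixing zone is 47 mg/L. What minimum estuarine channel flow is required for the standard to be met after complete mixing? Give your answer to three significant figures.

36500 L/s

Set C_mix = 47: (Q·0 + 12000·190.0) / (Q + 12000) = 47
→ Q = 12000·(190.0 − 47)/(47 − 0) = 36510 L/s.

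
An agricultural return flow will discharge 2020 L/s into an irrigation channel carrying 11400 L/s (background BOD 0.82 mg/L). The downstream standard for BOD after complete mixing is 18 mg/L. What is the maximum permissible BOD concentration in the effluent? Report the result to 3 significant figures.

115 mg/L

At the limit, (Qr·Cr + Qe·Cₑ)/(Qr + Qe) = 18:
Cₑ = (13420·18 − 11400·0.8200) / 2020 = 115.0 mg/L.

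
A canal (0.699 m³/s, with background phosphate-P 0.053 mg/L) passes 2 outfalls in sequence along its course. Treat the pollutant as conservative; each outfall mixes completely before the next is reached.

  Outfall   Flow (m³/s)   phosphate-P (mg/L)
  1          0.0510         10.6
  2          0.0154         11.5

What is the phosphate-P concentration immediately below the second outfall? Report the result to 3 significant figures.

Outfall 1: combined Q = 0.7500 m³/s; C = (0.6990·0.05300 + 0.05100·10.60)/0.7500 = 0.7702 mg/L.
Outfall 2: combined Q = 0.7654 m³/s; C = (0.7500·0.7702 + 0.01540·11.50)/0.7654 = 0.9861 mg/L.

0.986 mg/L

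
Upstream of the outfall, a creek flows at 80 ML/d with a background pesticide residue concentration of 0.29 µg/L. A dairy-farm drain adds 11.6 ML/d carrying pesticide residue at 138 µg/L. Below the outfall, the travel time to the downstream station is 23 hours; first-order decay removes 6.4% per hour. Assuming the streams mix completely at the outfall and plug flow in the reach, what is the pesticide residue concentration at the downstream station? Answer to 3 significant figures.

After mixing, C = (80.00·0.2900 + 11.60·138.0) / 91.60 = 1624/91.60 = 17.73 µg/L.
6.4%/h lost → k = −ln(1 − 0.064) = 0.06614 h⁻¹.
First-order decay: C = 17.73·exp(−k·t) = 17.73·0.2184 = 3.873 µg/L.

3.87 µg/L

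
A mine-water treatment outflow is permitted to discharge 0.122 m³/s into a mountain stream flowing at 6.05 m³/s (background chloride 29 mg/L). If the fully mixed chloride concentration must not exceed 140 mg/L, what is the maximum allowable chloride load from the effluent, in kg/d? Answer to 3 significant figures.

59500 kg/d

Mass balance at the limit: 6.050·29.00 + 0.1220·Cₑ = 6.172·140 → Cₑ = 5645 mg/L.
Load = 0.1220 m³/s × 5645 g/m³ × 86 400 s/d = 59500 kg/d.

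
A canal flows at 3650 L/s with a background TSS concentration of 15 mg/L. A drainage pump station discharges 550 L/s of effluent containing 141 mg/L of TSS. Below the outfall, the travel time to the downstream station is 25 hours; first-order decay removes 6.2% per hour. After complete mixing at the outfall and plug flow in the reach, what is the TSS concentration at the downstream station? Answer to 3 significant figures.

6.36 mg/L

Conservation of mass: C = (3650·15.00 + 550.0·141.0) / 4200 = 132300/4200 = 31.50 mg/L.
6.2%/h lost → k = −ln(1 − 0.062) = 0.06401 h⁻¹.
Decay over the reach: 31.50·exp(−kt) = 31.50·0.2019 = 6.359 mg/L.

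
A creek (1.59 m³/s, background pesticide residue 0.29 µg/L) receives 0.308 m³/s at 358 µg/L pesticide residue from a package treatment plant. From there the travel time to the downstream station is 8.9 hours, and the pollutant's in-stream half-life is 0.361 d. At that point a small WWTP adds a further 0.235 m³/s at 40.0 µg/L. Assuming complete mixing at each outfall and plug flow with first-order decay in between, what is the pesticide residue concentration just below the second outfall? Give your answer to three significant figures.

Flow-weighted average: C = (1.590·0.2900 + 0.3080·358.0) / 1.898 = 110.7/1.898 = 58.34 µg/L; combined flow 1.898 m³/s.
Half-life 0.361 d → k = ln 2 / 0.361 = 1.920 d⁻¹.
Applying C = C₀e^(−kt): 58.34 × 0.4906 = 28.62 µg/L.
Second outfall: C = (1.898·28.62 + 0.2350·40.00)/2.133 = 29.88 µg/L.

29.9 µg/L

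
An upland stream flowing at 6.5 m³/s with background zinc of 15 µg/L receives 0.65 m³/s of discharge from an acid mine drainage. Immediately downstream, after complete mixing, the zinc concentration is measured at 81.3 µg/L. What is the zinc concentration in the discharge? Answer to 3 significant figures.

Mass balance: 6.500·15.00 + 0.6500·Cₑ = 7.150·81.30
→ Cₑ = (7.150·81.30 − 6.500·15.00) / 0.6500 = 744.3 µg/L.

744 µg/L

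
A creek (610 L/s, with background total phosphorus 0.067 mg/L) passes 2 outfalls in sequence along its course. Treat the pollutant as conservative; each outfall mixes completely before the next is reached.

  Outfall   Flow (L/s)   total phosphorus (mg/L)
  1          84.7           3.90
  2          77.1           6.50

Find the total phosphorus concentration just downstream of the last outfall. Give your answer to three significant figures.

Below outfall 1: Q → 694.7 L/s, C = (610.0·0.06700 + 84.70·3.900)/694.7 = 0.5343 mg/L.
Below outfall 2: Q → 771.8 L/s, C = (694.7·0.5343 + 77.10·6.500)/771.8 = 1.130 mg/L.

1.13 mg/L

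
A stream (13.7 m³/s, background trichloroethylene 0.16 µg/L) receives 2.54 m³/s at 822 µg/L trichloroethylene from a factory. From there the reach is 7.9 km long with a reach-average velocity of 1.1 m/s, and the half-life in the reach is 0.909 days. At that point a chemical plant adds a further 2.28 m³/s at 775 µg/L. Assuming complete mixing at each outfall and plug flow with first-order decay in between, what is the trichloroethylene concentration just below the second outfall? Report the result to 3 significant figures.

201 µg/L

After mixing, C = (13.70·0.1600 + 2.540·822.0) / 16.24 = 2090/16.24 = 128.7 µg/L; combined flow 16.24 m³/s.
Travel time t = 7.9·1000 / 1.1 = 7182 s = 1.995 h.
Half-life 0.909 d → k = ln 2 / 0.909 = 0.7625 d⁻¹.
Decay over the reach: 128.7·exp(−kt) = 128.7·0.9386 = 120.8 µg/L.
Second outfall: C = (16.24·120.8 + 2.280·775.0)/18.52 = 201.3 µg/L.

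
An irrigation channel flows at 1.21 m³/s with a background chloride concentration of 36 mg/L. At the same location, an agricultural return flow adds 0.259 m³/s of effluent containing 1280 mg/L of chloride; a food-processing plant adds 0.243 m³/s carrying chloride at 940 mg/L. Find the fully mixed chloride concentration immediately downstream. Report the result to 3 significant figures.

After mixing, C = (1.210·36.00 + 0.2590·1280 + 0.2430·940.0) / 1.712 = 603.5/1.712 = 352.5 mg/L.

353 mg/L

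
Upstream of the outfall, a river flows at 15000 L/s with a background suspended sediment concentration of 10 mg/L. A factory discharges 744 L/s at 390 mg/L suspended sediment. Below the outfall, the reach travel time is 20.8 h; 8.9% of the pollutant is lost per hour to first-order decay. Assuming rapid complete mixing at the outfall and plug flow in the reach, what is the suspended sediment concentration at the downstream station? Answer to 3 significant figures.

After mixing, C = (15000·10.00 + 744.0·390.0) / 15740 = 440200/15740 = 27.96 mg/L.
8.9%/h lost → k = −ln(1 − 0.089) = 0.09321 h⁻¹.
Decay over the reach: 27.96·exp(−kt) = 27.96·0.1439 = 4.022 mg/L.

4.02 mg/L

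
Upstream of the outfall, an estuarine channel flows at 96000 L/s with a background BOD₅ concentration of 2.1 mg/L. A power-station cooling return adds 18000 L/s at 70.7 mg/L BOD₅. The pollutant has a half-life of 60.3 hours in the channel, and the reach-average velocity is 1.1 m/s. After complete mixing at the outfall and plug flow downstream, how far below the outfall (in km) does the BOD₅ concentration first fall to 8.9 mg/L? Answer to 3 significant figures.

Flow-weighted average: C = (96000·2.100 + 18000·70.70) / 114000 = 1474000/114000 = 12.93 mg/L.
Half-life 60.3 h → k = ln 2 / 60.3 = 0.01149 h⁻¹ = 0.2759 d⁻¹.
Set 12.93·exp(−k·t) = 8.9 → t = ln(12.93/8.9)/k = 117000 s = 32.50 h.
Distance = v·t = 1.1·117000 = 128700 m = 128.7 km.

129 km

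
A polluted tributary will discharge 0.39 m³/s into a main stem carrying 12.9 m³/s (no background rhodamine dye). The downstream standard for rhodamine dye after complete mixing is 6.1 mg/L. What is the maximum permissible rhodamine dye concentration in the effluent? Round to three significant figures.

At the limit, (Qr·Cr + Qe·Cₑ)/(Qr + Qe) = 6.1:
Cₑ = (13.29·6.1 − 12.90·0) / 0.3900 = 207.9 mg/L.

208 mg/L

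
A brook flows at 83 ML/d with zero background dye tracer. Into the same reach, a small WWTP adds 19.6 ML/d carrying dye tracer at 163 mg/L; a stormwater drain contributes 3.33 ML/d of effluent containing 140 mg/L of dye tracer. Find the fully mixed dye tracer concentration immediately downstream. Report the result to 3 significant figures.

Mass balance: C = (83.00·0 + 19.60·163.0 + 3.330·140.0) / 105.9 = 3661/105.9 = 34.56 mg/L.

34.6 mg/L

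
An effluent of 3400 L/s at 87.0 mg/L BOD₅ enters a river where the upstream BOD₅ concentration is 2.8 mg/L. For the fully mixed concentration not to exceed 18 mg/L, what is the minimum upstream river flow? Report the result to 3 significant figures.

15400 L/s

Set C_mix = 18: (Q·2.800 + 3400·87.00) / (Q + 3400) = 18
→ Q = 3400·(87.00 − 18)/(18 − 2.800) = 15430 L/s.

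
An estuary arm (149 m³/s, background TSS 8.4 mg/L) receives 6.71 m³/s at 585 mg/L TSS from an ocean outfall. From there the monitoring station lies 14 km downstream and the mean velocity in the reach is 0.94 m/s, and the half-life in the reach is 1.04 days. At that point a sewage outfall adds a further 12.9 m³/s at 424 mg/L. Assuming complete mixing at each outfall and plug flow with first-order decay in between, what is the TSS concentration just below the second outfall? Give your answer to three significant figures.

59.8 mg/L

After mixing, C = (149.0·8.400 + 6.710·585.0) / 155.7 = 5177/155.7 = 33.25 mg/L; combined flow 155.7 m³/s.
Travel time t = 14·1000 / 0.94 = 14890 s = 4.137 h.
Half-life 1.04 d → k = ln 2 / 1.04 = 0.6665 d⁻¹.
After decay, C = 33.25 × e^(−kt) = 33.25 × 0.8915 = 29.64 mg/L.
At the second outfall, C = (155.7·29.64 + 12.90·424.0) / (155.7 + 12.90) = 59.81 mg/L.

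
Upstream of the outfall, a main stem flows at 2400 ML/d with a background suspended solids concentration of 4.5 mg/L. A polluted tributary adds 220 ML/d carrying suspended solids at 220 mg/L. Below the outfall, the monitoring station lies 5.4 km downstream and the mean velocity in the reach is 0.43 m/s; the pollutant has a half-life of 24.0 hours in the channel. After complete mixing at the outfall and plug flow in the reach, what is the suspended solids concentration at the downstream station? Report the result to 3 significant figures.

Mass balance: C = (2400·4.500 + 220.0·220.0) / 2620 = 59200/2620 = 22.60 mg/L.
Travel time t = 5.4·1000 / 0.43 = 12560 s = 3.488 h.
Half-life 24.0 h → k = ln 2 / 24.0 = 0.02888 h⁻¹ = 0.6931 d⁻¹.
First-order decay: C = 22.60·exp(−k·t) = 22.60·0.9042 = 20.43 mg/L.

20.4 mg/L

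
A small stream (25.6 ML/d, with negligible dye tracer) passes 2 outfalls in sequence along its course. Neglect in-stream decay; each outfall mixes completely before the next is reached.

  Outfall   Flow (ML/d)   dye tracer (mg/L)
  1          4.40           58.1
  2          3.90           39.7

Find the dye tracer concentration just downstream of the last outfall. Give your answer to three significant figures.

After outfall 1: Q = 25.60 + 4.400 = 30.00 ML/d; C = (25.60·0 + 4.400·58.10)/30.00 = 8.521 mg/L.
After outfall 2: Q = 30.00 + 3.900 = 33.90 ML/d; C = (30.00·8.521 + 3.900·39.70)/33.90 = 12.11 mg/L.

12.1 mg/L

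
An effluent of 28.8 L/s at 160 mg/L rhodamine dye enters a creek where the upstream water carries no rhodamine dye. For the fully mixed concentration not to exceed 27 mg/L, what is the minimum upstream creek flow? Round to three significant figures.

142 L/s

Set C_mix = 27: (Q·0 + 28.80·160.0) / (Q + 28.80) = 27
→ Q = 28.80·(160.0 − 27)/(27 − 0) = 141.9 L/s.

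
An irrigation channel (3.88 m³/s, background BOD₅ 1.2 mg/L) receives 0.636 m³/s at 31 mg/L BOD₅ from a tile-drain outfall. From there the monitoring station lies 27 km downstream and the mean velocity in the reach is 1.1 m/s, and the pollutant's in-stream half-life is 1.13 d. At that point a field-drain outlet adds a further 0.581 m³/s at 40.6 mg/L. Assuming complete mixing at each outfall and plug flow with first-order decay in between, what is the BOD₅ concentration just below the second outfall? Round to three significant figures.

8.64 mg/L

Mixed concentration C = ΣQC/ΣQ = (3.880·1.200 + 0.6360·31.00) / 4.516 = 24.37/4.516 = 5.397 mg/L; combined flow 4.516 m³/s.
Travel time t = 27·1000 / 1.1 = 24550 s = 6.818 h.
Half-life 1.13 d → k = ln 2 / 1.13 = 0.6134 d⁻¹.
Decay over the reach: 5.397·exp(−kt) = 5.397·0.8401 = 4.534 mg/L.
At the second outfall, C = (4.516·4.534 + 0.5810·40.60) / (4.516 + 0.5810) = 8.645 mg/L.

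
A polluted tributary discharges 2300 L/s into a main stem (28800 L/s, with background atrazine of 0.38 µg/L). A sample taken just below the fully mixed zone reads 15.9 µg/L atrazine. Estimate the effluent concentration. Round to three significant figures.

Mass balance: 28800·0.3800 + 2300·Cₑ = 31100·15.90
→ Cₑ = (31100·15.90 − 28800·0.3800) / 2300 = 210.2 µg/L.

210 µg/L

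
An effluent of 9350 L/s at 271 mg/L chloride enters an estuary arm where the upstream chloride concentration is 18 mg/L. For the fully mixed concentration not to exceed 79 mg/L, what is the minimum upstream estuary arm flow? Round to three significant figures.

Set C_mix = 79: (Q·18.00 + 9350·271.0) / (Q + 9350) = 79
→ Q = 9350·(271.0 − 79)/(79 − 18.00) = 29430 L/s.

29400 L/s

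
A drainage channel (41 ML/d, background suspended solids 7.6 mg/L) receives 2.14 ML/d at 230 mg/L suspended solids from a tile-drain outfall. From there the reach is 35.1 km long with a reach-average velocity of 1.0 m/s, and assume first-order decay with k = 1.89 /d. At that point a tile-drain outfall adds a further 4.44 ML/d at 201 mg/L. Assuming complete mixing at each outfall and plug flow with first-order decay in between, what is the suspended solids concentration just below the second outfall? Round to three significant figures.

Mass balance: C = (41.00·7.600 + 2.140·230.0) / 43.14 = 803.8/43.14 = 18.63 mg/L; combined flow 43.14 ML/d.
Travel time t = 35.1·1000 / 1.0 = 35100 s = 9.750 h.
First-order decay: C = 18.63·exp(−k·t) = 18.63·0.4640 = 8.646 mg/L.
At the second outfall, C = (43.14·8.646 + 4.440·201.0) / (43.14 + 4.440) = 26.60 mg/L.

26.6 mg/L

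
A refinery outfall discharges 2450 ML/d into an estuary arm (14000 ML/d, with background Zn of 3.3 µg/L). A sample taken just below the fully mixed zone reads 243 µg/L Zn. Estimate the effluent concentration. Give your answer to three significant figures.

Mass balance: 14000·3.300 + 2450·Cₑ = 16450·243.0
→ Cₑ = (16450·243.0 − 14000·3.300) / 2450 = 1613 µg/L.

1610 µg/L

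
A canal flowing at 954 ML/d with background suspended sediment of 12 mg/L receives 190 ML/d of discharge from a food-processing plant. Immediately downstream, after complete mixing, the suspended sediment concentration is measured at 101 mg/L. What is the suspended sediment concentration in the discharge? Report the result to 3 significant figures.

Mass balance: 954.0·12.00 + 190.0·Cₑ = 1144·101.0
→ Cₑ = (1144·101.0 − 954.0·12.00) / 190.0 = 547.9 mg/L.

548 mg/L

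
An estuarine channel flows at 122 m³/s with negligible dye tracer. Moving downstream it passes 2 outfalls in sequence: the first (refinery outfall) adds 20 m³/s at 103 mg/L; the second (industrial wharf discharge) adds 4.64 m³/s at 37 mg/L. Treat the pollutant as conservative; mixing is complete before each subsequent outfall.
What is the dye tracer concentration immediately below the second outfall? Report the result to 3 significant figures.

Outfall 1: combined Q = 142.0 m³/s; C = (122.0·0 + 20.00·103.0)/142.0 = 14.51 mg/L.
Outfall 2: combined Q = 146.6 m³/s; C = (142.0·14.51 + 4.640·37.00)/146.6 = 15.22 mg/L.

15.2 mg/L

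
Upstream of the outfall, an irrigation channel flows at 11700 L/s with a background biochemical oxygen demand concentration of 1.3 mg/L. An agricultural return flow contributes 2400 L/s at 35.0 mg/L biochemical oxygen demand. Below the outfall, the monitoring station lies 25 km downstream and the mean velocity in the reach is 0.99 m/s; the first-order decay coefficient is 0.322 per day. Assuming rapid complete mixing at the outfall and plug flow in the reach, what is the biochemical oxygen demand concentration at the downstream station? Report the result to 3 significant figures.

Flow-weighted average: C = (11700·1.300 + 2400·35.00) / 14100 = 99210/14100 = 7.036 mg/L.
Travel time t = 25·1000 / 0.99 = 25250 s = 7.015 h.
Decay over the reach: 7.036·exp(−kt) = 7.036·0.9102 = 6.404 mg/L.

6.40 mg/L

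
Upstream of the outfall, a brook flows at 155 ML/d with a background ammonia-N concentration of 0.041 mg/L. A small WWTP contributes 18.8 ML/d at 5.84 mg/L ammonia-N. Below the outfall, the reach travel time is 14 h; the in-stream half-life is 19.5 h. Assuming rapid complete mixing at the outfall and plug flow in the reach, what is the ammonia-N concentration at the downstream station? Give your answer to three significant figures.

0.406 mg/L

Flow-weighted average: C = (155.0·0.04100 + 18.80·5.840) / 173.8 = 116.1/173.8 = 0.6683 mg/L.
Half-life 19.5 h → k = ln 2 / 19.5 = 0.03555 h⁻¹ = 0.8531 d⁻¹.
Applying C = C₀e^(−kt): 0.6683 × 0.6080 = 0.4063 mg/L.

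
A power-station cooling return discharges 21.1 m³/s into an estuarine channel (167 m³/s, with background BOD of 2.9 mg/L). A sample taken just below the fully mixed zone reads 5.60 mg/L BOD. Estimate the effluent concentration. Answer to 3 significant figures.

27.0 mg/L

Mass balance: 167.0·2.900 + 21.10·Cₑ = 188.1·5.600
→ Cₑ = (188.1·5.600 − 167.0·2.900) / 21.10 = 26.97 mg/L.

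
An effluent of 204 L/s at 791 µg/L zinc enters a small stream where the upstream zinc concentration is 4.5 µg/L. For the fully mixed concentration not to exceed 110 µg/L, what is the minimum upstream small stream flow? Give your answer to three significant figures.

1320 L/s

Set C_mix = 110: (Q·4.500 + 204.0·791.0) / (Q + 204.0) = 110
→ Q = 204.0·(791.0 − 110)/(110 − 4.500) = 1317 L/s.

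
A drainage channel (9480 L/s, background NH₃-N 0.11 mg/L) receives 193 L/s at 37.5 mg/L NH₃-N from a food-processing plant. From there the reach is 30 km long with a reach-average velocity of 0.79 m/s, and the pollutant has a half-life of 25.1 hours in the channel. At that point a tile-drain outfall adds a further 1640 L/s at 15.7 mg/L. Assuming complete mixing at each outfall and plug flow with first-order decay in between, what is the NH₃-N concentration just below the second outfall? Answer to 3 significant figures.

2.82 mg/L

After mixing, C = (9480·0.1100 + 193.0·37.50) / 9673 = 8280/9673 = 0.8560 mg/L; combined flow 9673 L/s.
Travel time t = 30·1000 / 0.79 = 37970 s = 10.55 h.
Half-life 25.1 h → k = ln 2 / 25.1 = 0.02762 h⁻¹ = 0.6628 d⁻¹.
First-order decay: C = 0.8560·exp(−k·t) = 0.8560·0.7473 = 0.6397 mg/L.
Second outfall: C = (9673·0.6397 + 1640·15.70)/11310 = 2.823 mg/L.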